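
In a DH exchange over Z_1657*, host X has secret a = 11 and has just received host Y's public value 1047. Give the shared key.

1655

Shared key K = 1047^11 mod 1657.
1047^1 ≡ 1047 (mod 1657)
1047^2 = (1047^1)^2 ≡ 1047^2 = 1096209 ≡ 932 (mod 1657)
1047^4 = (1047^2)^2 ≡ 932^2 = 868624 ≡ 356 (mod 1657)
1047^8 = (1047^4)^2 ≡ 356^2 = 126736 ≡ 804 (mod 1657)
1047^11 = 1047^8 · 1047^2 · 1047^1 ≡ 804 · 932 · 1047 ≡ 1655 (mod 1657).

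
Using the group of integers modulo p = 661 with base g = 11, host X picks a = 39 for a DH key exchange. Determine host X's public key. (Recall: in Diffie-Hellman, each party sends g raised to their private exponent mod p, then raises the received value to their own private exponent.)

81

Public value = 11^{39} \pmod{661}.
11^1 ≡ 11 (mod 661)
11^2 = (11^1)^2 ≡ 11^2 = 121 ≡ 121 (mod 661)
11^4 = (11^2)^2 ≡ 121^2 = 14641 ≡ 99 (mod 661)
11^8 = (11^4)^2 ≡ 99^2 = 9801 ≡ 547 (mod 661)
11^16 = (11^8)^2 ≡ 547^2 = 299209 ≡ 437 (mod 661)
11^32 = (11^16)^2 ≡ 437^2 = 190969 ≡ 601 (mod 661)
11^39 = 11^32 · 11^4 · 11^2 · 11^1 ≡ 601 · 99 · 121 · 11 ≡ 81 (mod 661).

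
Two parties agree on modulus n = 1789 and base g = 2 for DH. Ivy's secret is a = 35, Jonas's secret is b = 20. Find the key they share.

1357

Jonas sends B = g^b mod n = 2^20 mod 1789.
2^1 ≡ 2 (mod 1789)
2^2 = (2^1)^2 ≡ 2^2 = 4 ≡ 4 (mod 1789)
2^4 = (2^2)^2 ≡ 4^2 = 16 ≡ 16 (mod 1789)
2^8 = (2^4)^2 ≡ 16^2 = 256 ≡ 256 (mod 1789)
2^16 = (2^8)^2 ≡ 256^2 = 65536 ≡ 1132 (mod 1789)
2^20 = 2^16 · 2^4 ≡ 1132 · 16 ≡ 222 (mod 1789).
So B = 222. Ivy then computes K = B^a mod n = 222^35 mod 1789.
222^1 ≡ 222 (mod 1789)
222^2 = (222^1)^2 ≡ 222^2 = 49284 ≡ 981 (mod 1789)
222^4 = (222^2)^2 ≡ 981^2 = 962361 ≡ 1668 (mod 1789)
222^8 = (222^4)^2 ≡ 1668^2 = 2782224 ≡ 329 (mod 1789)
222^16 = (222^8)^2 ≡ 329^2 = 108241 ≡ 901 (mod 1789)
222^32 = (222^16)^2 ≡ 901^2 = 811801 ≡ 1384 (mod 1789)
222^35 = 222^32 · 222^2 · 222^1 ≡ 1384 · 981 · 222 ≡ 1357 (mod 1789).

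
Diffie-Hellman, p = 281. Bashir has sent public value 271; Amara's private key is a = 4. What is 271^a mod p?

165

Shared key K = 271^4 mod 281.
271^1 ≡ 271 (mod 281)
271^2 = (271^1)^2 ≡ 271^2 = 73441 ≡ 100 (mod 281)
271^4 = (271^2)^2 ≡ 100^2 = 10000 ≡ 165 (mod 281)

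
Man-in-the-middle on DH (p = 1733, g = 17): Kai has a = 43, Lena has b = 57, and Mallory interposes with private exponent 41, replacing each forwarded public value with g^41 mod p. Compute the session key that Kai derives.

297

Kai receives Mallory's public value M = 17^41 mod 1733 instead of the honest one.
17^1 ≡ 17 (mod 1733)
17^2 = (17^1)^2 ≡ 17^2 = 289 ≡ 289 (mod 1733)
17^4 = (17^2)^2 ≡ 289^2 = 83521 ≡ 337 (mod 1733)
17^8 = (17^4)^2 ≡ 337^2 = 113569 ≡ 924 (mod 1733)
17^16 = (17^8)^2 ≡ 924^2 = 853776 ≡ 1140 (mod 1733)
17^32 = (17^16)^2 ≡ 1140^2 = 1299600 ≡ 1583 (mod 1733)
17^41 = 17^32 · 17^8 · 17^1 ≡ 1583 · 924 · 17 ≡ 680 (mod 1733).
So M = 680. Kai computes K = M^43 mod 1733.
680^1 ≡ 680 (mod 1733)
680^2 = (680^1)^2 ≡ 680^2 = 462400 ≡ 1422 (mod 1733)
680^4 = (680^2)^2 ≡ 1422^2 = 2022084 ≡ 1406 (mod 1733)
680^8 = (680^4)^2 ≡ 1406^2 = 1976836 ≡ 1216 (mod 1733)
680^16 = (680^8)^2 ≡ 1216^2 = 1478656 ≡ 407 (mod 1733)
680^32 = (680^16)^2 ≡ 407^2 = 165649 ≡ 1014 (mod 1733)
680^43 = 680^32 · 680^8 · 680^2 · 680^1 ≡ 1014 · 1216 · 1422 · 680 ≡ 297 (mod 1733).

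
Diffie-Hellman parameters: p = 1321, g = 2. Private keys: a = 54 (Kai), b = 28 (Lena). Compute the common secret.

133

Kai sends A = g^a mod p = 2^54 mod 1321.
2^1 ≡ 2 (mod 1321)
2^2 = (2^1)^2 ≡ 2^2 = 4 ≡ 4 (mod 1321)
2^4 = (2^2)^2 ≡ 4^2 = 16 ≡ 16 (mod 1321)
2^8 = (2^4)^2 ≡ 16^2 = 256 ≡ 256 (mod 1321)
2^16 = (2^8)^2 ≡ 256^2 = 65536 ≡ 807 (mod 1321)
2^32 = (2^16)^2 ≡ 807^2 = 651249 ≡ 1317 (mod 1321)
2^54 = 2^32 · 2^16 · 2^4 · 2^2 ≡ 1317 · 807 · 16 · 4 ≡ 805 (mod 1321).
So A = 805. Lena then computes K = A^b mod p = 805^28 mod 1321.
805^1 ≡ 805 (mod 1321)
805^2 = (805^1)^2 ≡ 805^2 = 648025 ≡ 735 (mod 1321)
805^4 = (805^2)^2 ≡ 735^2 = 540225 ≡ 1257 (mod 1321)
805^8 = (805^4)^2 ≡ 1257^2 = 1580049 ≡ 133 (mod 1321)
805^16 = (805^8)^2 ≡ 133^2 = 17689 ≡ 516 (mod 1321)
805^28 = 805^16 · 805^8 · 805^4 ≡ 516 · 133 · 1257 ≡ 133 (mod 1321).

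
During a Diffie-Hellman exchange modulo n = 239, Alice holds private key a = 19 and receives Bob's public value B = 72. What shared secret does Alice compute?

Shared key K = 72^19 mod 239.
72^1 ≡ 72 (mod 239)
72^2 = (72^1)^2 ≡ 72^2 = 5184 ≡ 165 (mod 239)
72^4 = (72^2)^2 ≡ 165^2 = 27225 ≡ 218 (mod 239)
72^8 = (72^4)^2 ≡ 218^2 = 47524 ≡ 202 (mod 239)
72^16 = (72^8)^2 ≡ 202^2 = 40804 ≡ 174 (mod 239)
72^19 = 72^16 · 72^2 · 72^1 ≡ 174 · 165 · 72 ≡ 9 (mod 239).

9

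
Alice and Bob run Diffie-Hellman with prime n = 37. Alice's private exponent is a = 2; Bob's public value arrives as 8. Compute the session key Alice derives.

Shared key K = 8^2 mod 37.
8^1 ≡ 8 (mod 37)
8^2 = (8^1)^2 ≡ 8^2 = 64 ≡ 27 (mod 37)

27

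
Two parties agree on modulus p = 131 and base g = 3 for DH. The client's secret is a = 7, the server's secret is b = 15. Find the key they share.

The client sends A = g^a mod p = 3^7 mod 131.
3^1 ≡ 3 (mod 131)
3^2 = (3^1)^2 ≡ 3^2 = 9 ≡ 9 (mod 131)
3^4 = (3^2)^2 ≡ 9^2 = 81 ≡ 81 (mod 131)
3^7 = 3^4 · 3^2 · 3^1 ≡ 81 · 9 · 3 ≡ 91 (mod 131).
So A = 91. The server then computes K = A^b mod p = 91^15 mod 131.
91^1 ≡ 91 (mod 131)
91^2 = (91^1)^2 ≡ 91^2 = 8281 ≡ 28 (mod 131)
91^4 = (91^2)^2 ≡ 28^2 = 784 ≡ 129 (mod 131)
91^8 = (91^4)^2 ≡ 129^2 = 16641 ≡ 4 (mod 131)
91^15 = 91^8 · 91^4 · 91^2 · 91^1 ≡ 4 · 129 · 28 · 91 ≡ 52 (mod 131).

52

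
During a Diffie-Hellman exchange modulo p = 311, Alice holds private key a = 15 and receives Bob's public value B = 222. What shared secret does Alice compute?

171

Shared key K = 222^15 mod 311.
222^1 ≡ 222 (mod 311)
222^2 = (222^1)^2 ≡ 222^2 = 49284 ≡ 146 (mod 311)
222^4 = (222^2)^2 ≡ 146^2 = 21316 ≡ 168 (mod 311)
222^8 = (222^4)^2 ≡ 168^2 = 28224 ≡ 234 (mod 311)
222^15 = 222^8 · 222^4 · 222^2 · 222^1 ≡ 234 · 168 · 146 · 222 ≡ 171 (mod 311).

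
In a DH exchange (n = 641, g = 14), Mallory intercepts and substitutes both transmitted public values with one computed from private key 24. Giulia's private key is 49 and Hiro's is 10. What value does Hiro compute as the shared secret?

640

Hiro receives Mallory's public value M = 14^24 mod 641 instead of the honest one.
14^1 ≡ 14 (mod 641)
14^2 = (14^1)^2 ≡ 14^2 = 196 ≡ 196 (mod 641)
14^4 = (14^2)^2 ≡ 196^2 = 38416 ≡ 597 (mod 641)
14^8 = (14^4)^2 ≡ 597^2 = 356409 ≡ 13 (mod 641)
14^16 = (14^8)^2 ≡ 13^2 = 169 ≡ 169 (mod 641)
14^24 = 14^16 · 14^8 ≡ 169 · 13 ≡ 274 (mod 641).
So M = 274. Hiro computes K = M^10 mod 641.
274^1 ≡ 274 (mod 641)
274^2 = (274^1)^2 ≡ 274^2 = 75076 ≡ 79 (mod 641)
274^4 = (274^2)^2 ≡ 79^2 = 6241 ≡ 472 (mod 641)
274^8 = (274^4)^2 ≡ 472^2 = 222784 ≡ 357 (mod 641)
274^10 = 274^8 · 274^2 ≡ 357 · 79 ≡ 640 (mod 641).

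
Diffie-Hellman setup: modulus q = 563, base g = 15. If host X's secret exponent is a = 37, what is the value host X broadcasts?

98

Public value = 15^37 mod 563.
15^1 ≡ 15 (mod 563)
15^2 = (15^1)^2 ≡ 15^2 = 225 ≡ 225 (mod 563)
15^4 = (15^2)^2 ≡ 225^2 = 50625 ≡ 518 (mod 563)
15^8 = (15^4)^2 ≡ 518^2 = 268324 ≡ 336 (mod 563)
15^16 = (15^8)^2 ≡ 336^2 = 112896 ≡ 296 (mod 563)
15^32 = (15^16)^2 ≡ 296^2 = 87616 ≡ 351 (mod 563)
15^37 = 15^32 · 15^4 · 15^1 ≡ 351 · 518 · 15 ≡ 98 (mod 563).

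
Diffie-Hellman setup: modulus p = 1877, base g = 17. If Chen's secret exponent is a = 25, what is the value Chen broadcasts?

705

Public value = 17^25 (mod 1877).
17^1 ≡ 17 (mod 1877)
17^2 = (17^1)^2 ≡ 17^2 = 289 ≡ 289 (mod 1877)
17^4 = (17^2)^2 ≡ 289^2 = 83521 ≡ 933 (mod 1877)
17^8 = (17^4)^2 ≡ 933^2 = 870489 ≡ 1438 (mod 1877)
17^16 = (17^8)^2 ≡ 1438^2 = 2067844 ≡ 1267 (mod 1877)
17^25 = 17^16 · 17^8 · 17^1 ≡ 1267 · 1438 · 17 ≡ 705 (mod 1877).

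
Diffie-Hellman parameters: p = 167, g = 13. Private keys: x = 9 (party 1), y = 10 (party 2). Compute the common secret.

63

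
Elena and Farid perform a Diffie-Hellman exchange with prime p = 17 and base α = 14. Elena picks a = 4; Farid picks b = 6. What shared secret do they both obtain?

16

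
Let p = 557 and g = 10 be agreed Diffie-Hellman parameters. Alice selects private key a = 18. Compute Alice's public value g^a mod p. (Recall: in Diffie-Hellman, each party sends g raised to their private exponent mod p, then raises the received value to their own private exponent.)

Public value = 10^18 mod 557.
10^1 ≡ 10 (mod 557)
10^2 = (10^1)^2 ≡ 10^2 = 100 ≡ 100 (mod 557)
10^4 = (10^2)^2 ≡ 100^2 = 10000 ≡ 531 (mod 557)
10^8 = (10^4)^2 ≡ 531^2 = 281961 ≡ 119 (mod 557)
10^16 = (10^8)^2 ≡ 119^2 = 14161 ≡ 236 (mod 557)
10^18 = 10^16 · 10^2 ≡ 236 · 100 ≡ 206 (mod 557).

206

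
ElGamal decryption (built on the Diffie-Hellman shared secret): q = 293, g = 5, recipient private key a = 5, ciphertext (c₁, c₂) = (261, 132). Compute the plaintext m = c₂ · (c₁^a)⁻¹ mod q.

Shared mask s = c₁^a mod q = 261^5 mod 293.
261^1 ≡ 261 (mod 293)
261^2 = (261^1)^2 ≡ 261^2 = 68121 ≡ 145 (mod 293)
261^4 = (261^2)^2 ≡ 145^2 = 21025 ≡ 222 (mod 293)
261^5 = 261^4 · 261^1 ≡ 222 · 261 ≡ 221 (mod 293).
So s = 221; s⁻¹ ≡ 118 (mod 293).
m = c₂ · s⁻¹ mod 293 = 132 · 118 mod 293 = 47.

47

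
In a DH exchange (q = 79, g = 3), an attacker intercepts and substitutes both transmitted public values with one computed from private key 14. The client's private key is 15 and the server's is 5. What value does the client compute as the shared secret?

The client receives an attacker's public value M = 3^14 mod 79 instead of the honest one.
3^1 ≡ 3 (mod 79)
3^2 = (3^1)^2 ≡ 3^2 = 9 ≡ 9 (mod 79)
3^4 = (3^2)^2 ≡ 9^2 = 81 ≡ 2 (mod 79)
3^8 = (3^4)^2 ≡ 2^2 = 4 ≡ 4 (mod 79)
3^14 = 3^8 · 3^4 · 3^2 ≡ 4 · 2 · 9 ≡ 72 (mod 79).
So M = 72. The client computes K = M^15 mod 79.
72^1 ≡ 72 (mod 79)
72^2 = (72^1)^2 ≡ 72^2 = 5184 ≡ 49 (mod 79)
72^4 = (72^2)^2 ≡ 49^2 = 2401 ≡ 31 (mod 79)
72^8 = (72^4)^2 ≡ 31^2 = 961 ≡ 13 (mod 79)
72^15 = 72^8 · 72^4 · 72^2 · 72^1 ≡ 13 · 31 · 49 · 72 ≡ 21 (mod 79).

21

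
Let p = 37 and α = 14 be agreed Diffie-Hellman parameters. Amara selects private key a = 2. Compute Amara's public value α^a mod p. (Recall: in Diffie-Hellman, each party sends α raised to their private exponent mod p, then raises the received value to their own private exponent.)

Public value = 14^2 mod 37.
14^1 ≡ 14 (mod 37)
14^2 = (14^1)^2 ≡ 14^2 = 196 ≡ 11 (mod 37)

11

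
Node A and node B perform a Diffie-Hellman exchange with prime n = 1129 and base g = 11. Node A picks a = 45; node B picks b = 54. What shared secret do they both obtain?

Node B sends B = g^b mod n = 11^54 mod 1129.
11^1 ≡ 11 (mod 1129)
11^2 = (11^1)^2 ≡ 11^2 = 121 ≡ 121 (mod 1129)
11^4 = (11^2)^2 ≡ 121^2 = 14641 ≡ 1093 (mod 1129)
11^8 = (11^4)^2 ≡ 1093^2 = 1194649 ≡ 167 (mod 1129)
11^16 = (11^8)^2 ≡ 167^2 = 27889 ≡ 793 (mod 1129)
11^32 = (11^16)^2 ≡ 793^2 = 628849 ≡ 1125 (mod 1129)
11^54 = 11^32 · 11^16 · 11^4 · 11^2 ≡ 1125 · 793 · 1093 · 121 ≡ 530 (mod 1129).
So B = 530. Node A then computes K = B^a mod n = 530^45 mod 1129.
530^1 ≡ 530 (mod 1129)
530^2 = (530^1)^2 ≡ 530^2 = 280900 ≡ 908 (mod 1129)
530^4 = (530^2)^2 ≡ 908^2 = 824464 ≡ 294 (mod 1129)
530^8 = (530^4)^2 ≡ 294^2 = 86436 ≡ 632 (mod 1129)
530^16 = (530^8)^2 ≡ 632^2 = 399424 ≡ 887 (mod 1129)
530^32 = (530^16)^2 ≡ 887^2 = 786769 ≡ 985 (mod 1129)
530^45 = 530^32 · 530^8 · 530^4 · 530^1 ≡ 985 · 632 · 294 · 530 ≡ 35 (mod 1129).

35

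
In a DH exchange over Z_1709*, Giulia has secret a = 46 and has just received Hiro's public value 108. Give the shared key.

137

Shared key K = 108^46 mod 1709.
108^1 ≡ 108 (mod 1709)
108^2 = (108^1)^2 ≡ 108^2 = 11664 ≡ 1410 (mod 1709)
108^4 = (108^2)^2 ≡ 1410^2 = 1988100 ≡ 533 (mod 1709)
108^8 = (108^4)^2 ≡ 533^2 = 284089 ≡ 395 (mod 1709)
108^16 = (108^8)^2 ≡ 395^2 = 156025 ≡ 506 (mod 1709)
108^32 = (108^16)^2 ≡ 506^2 = 256036 ≡ 1395 (mod 1709)
108^46 = 108^32 · 108^8 · 108^4 · 108^2 ≡ 1395 · 395 · 533 · 1410 ≡ 137 (mod 1709).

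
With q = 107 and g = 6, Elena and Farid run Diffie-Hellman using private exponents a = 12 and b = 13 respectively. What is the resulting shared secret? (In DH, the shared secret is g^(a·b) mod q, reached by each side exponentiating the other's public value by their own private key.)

53

Elena sends A = g^a mod q = 6^12 mod 107.
6^1 ≡ 6 (mod 107)
6^2 = (6^1)^2 ≡ 6^2 = 36 ≡ 36 (mod 107)
6^4 = (6^2)^2 ≡ 36^2 = 1296 ≡ 12 (mod 107)
6^8 = (6^4)^2 ≡ 12^2 = 144 ≡ 37 (mod 107)
6^12 = 6^8 · 6^4 ≡ 37 · 12 ≡ 16 (mod 107).
So A = 16. Farid then computes K = A^b mod q = 16^13 mod 107.
16^1 ≡ 16 (mod 107)
16^2 = (16^1)^2 ≡ 16^2 = 256 ≡ 42 (mod 107)
16^4 = (16^2)^2 ≡ 42^2 = 1764 ≡ 52 (mod 107)
16^8 = (16^4)^2 ≡ 52^2 = 2704 ≡ 29 (mod 107)
16^13 = 16^8 · 16^4 · 16^1 ≡ 29 · 52 · 16 ≡ 53 (mod 107).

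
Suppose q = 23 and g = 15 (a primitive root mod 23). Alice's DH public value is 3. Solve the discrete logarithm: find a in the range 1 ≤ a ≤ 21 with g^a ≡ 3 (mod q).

10

Try successive powers of 15 modulo 23:
15^1 ≡ 15
15^2 ≡ 18
15^3 ≡ 17
15^4 ≡ 2
15^5 ≡ 7
15^6 ≡ 13
15^7 ≡ 11
15^8 ≡ 4
15^9 ≡ 14
15^10 ≡ 3
Found: a = 10.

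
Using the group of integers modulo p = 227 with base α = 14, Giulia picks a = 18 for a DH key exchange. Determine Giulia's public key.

Public value = 14^18 mod 227.
14^1 ≡ 14 (mod 227)
14^2 = (14^1)^2 ≡ 14^2 = 196 ≡ 196 (mod 227)
14^4 = (14^2)^2 ≡ 196^2 = 38416 ≡ 53 (mod 227)
14^8 = (14^4)^2 ≡ 53^2 = 2809 ≡ 85 (mod 227)
14^16 = (14^8)^2 ≡ 85^2 = 7225 ≡ 188 (mod 227)
14^18 = 14^16 · 14^2 ≡ 188 · 196 ≡ 74 (mod 227).

74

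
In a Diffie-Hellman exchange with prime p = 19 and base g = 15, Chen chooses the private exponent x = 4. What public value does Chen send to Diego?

Public value = 15^4 mod 19.
15^1 ≡ 15 (mod 19)
15^2 = (15^1)^2 ≡ 15^2 = 225 ≡ 16 (mod 19)
15^4 = (15^2)^2 ≡ 16^2 = 256 ≡ 9 (mod 19)

9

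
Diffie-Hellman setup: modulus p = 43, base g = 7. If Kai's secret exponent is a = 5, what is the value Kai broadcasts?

Public value = 7^5 (mod 43).
7^1 ≡ 7 (mod 43)
7^2 = (7^1)^2 ≡ 7^2 = 49 ≡ 6 (mod 43)
7^4 = (7^2)^2 ≡ 6^2 = 36 ≡ 36 (mod 43)
7^5 = 7^4 · 7^1 ≡ 36 · 7 ≡ 37 (mod 43).

37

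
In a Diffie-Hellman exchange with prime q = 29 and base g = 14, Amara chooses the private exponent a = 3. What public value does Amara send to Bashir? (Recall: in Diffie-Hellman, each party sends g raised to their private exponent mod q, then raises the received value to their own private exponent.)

18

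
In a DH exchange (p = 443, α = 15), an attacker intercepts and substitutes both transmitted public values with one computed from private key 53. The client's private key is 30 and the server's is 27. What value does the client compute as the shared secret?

324

The client receives an attacker's public value M = 15^53 mod 443 instead of the honest one.
15^1 ≡ 15 (mod 443)
15^2 = (15^1)^2 ≡ 15^2 = 225 ≡ 225 (mod 443)
15^4 = (15^2)^2 ≡ 225^2 = 50625 ≡ 123 (mod 443)
15^8 = (15^4)^2 ≡ 123^2 = 15129 ≡ 67 (mod 443)
15^16 = (15^8)^2 ≡ 67^2 = 4489 ≡ 59 (mod 443)
15^32 = (15^16)^2 ≡ 59^2 = 3481 ≡ 380 (mod 443)
15^53 = 15^32 · 15^16 · 15^4 · 15^1 ≡ 380 · 59 · 123 · 15 ≡ 218 (mod 443).
So M = 218. The client computes K = M^30 mod 443.
218^1 ≡ 218 (mod 443)
218^2 = (218^1)^2 ≡ 218^2 = 47524 ≡ 123 (mod 443)
218^4 = (218^2)^2 ≡ 123^2 = 15129 ≡ 67 (mod 443)
218^8 = (218^4)^2 ≡ 67^2 = 4489 ≡ 59 (mod 443)
218^16 = (218^8)^2 ≡ 59^2 = 3481 ≡ 380 (mod 443)
218^30 = 218^16 · 218^8 · 218^4 · 218^2 ≡ 380 · 59 · 67 · 123 ≡ 324 (mod 443).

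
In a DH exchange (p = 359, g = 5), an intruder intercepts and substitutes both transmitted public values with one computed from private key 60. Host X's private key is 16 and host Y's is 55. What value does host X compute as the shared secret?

Host X receives an intruder's public value M = 5^60 mod 359 instead of the honest one.
5^1 ≡ 5 (mod 359)
5^2 = (5^1)^2 ≡ 5^2 = 25 ≡ 25 (mod 359)
5^4 = (5^2)^2 ≡ 25^2 = 625 ≡ 266 (mod 359)
5^8 = (5^4)^2 ≡ 266^2 = 70756 ≡ 33 (mod 359)
5^16 = (5^8)^2 ≡ 33^2 = 1089 ≡ 12 (mod 359)
5^32 = (5^16)^2 ≡ 12^2 = 144 ≡ 144 (mod 359)
5^60 = 5^32 · 5^16 · 5^8 · 5^4 ≡ 144 · 12 · 33 · 266 ≡ 275 (mod 359).
So M = 275. Host X computes K = M^16 mod 359.
275^1 ≡ 275 (mod 359)
275^2 = (275^1)^2 ≡ 275^2 = 75625 ≡ 235 (mod 359)
275^4 = (275^2)^2 ≡ 235^2 = 55225 ≡ 298 (mod 359)
275^8 = (275^4)^2 ≡ 298^2 = 88804 ≡ 131 (mod 359)
275^16 = (275^8)^2 ≡ 131^2 = 17161 ≡ 288 (mod 359)

288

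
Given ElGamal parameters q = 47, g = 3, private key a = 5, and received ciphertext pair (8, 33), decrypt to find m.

35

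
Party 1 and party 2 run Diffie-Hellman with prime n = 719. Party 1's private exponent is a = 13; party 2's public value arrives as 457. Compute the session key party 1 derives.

361

Shared key K = 457^13 mod 719.
457^1 ≡ 457 (mod 719)
457^2 = (457^1)^2 ≡ 457^2 = 208849 ≡ 339 (mod 719)
457^4 = (457^2)^2 ≡ 339^2 = 114921 ≡ 600 (mod 719)
457^8 = (457^4)^2 ≡ 600^2 = 360000 ≡ 500 (mod 719)
457^13 = 457^8 · 457^4 · 457^1 ≡ 500 · 600 · 457 ≡ 361 (mod 719).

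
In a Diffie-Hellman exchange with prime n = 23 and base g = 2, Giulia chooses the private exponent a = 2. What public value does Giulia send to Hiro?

4

Public value = 2^2 mod 23.
2^1 ≡ 2 (mod 23)
2^2 = (2^1)^2 ≡ 2^2 = 4 ≡ 4 (mod 23)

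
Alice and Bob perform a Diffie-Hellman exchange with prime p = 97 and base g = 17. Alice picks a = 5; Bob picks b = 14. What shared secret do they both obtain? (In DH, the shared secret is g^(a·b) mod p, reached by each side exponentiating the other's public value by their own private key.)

11

Bob sends B = g^b mod p = 17^14 mod 97.
17^1 ≡ 17 (mod 97)
17^2 = (17^1)^2 ≡ 17^2 = 289 ≡ 95 (mod 97)
17^4 = (17^2)^2 ≡ 95^2 = 9025 ≡ 4 (mod 97)
17^8 = (17^4)^2 ≡ 4^2 = 16 ≡ 16 (mod 97)
17^14 = 17^8 · 17^4 · 17^2 ≡ 16 · 4 · 95 ≡ 66 (mod 97).
So B = 66. Alice then computes K = B^a mod p = 66^5 mod 97.
66^1 ≡ 66 (mod 97)
66^2 = (66^1)^2 ≡ 66^2 = 4356 ≡ 88 (mod 97)
66^4 = (66^2)^2 ≡ 88^2 = 7744 ≡ 81 (mod 97)
66^5 = 66^4 · 66^1 ≡ 81 · 66 ≡ 11 (mod 97).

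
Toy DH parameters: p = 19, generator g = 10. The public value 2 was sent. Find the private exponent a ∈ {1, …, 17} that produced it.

17

Try successive powers of 10 modulo 19:
10^1 ≡ 10
10^2 ≡ 5
10^3 ≡ 12
10^4 ≡ 6
10^5 ≡ 3
10^6 ≡ 11
10^7 ≡ 15
10^8 ≡ 17
10^9 ≡ 18
10^10 ≡ 9
10^11 ≡ 14
10^12 ≡ 7
10^13 ≡ 13
10^14 ≡ 16
10^15 ≡ 8
10^16 ≡ 4
10^17 ≡ 2
Found: a = 17.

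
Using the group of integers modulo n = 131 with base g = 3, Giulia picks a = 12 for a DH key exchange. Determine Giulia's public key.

105

Public value = 3^12 (mod 131).
3^1 ≡ 3 (mod 131)
3^2 = (3^1)^2 ≡ 3^2 = 9 ≡ 9 (mod 131)
3^4 = (3^2)^2 ≡ 9^2 = 81 ≡ 81 (mod 131)
3^8 = (3^4)^2 ≡ 81^2 = 6561 ≡ 11 (mod 131)
3^12 = 3^8 · 3^4 ≡ 11 · 81 ≡ 105 (mod 131).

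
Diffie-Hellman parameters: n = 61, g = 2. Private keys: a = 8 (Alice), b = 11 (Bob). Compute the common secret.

15

Bob sends B = g^b mod n = 2^11 mod 61.
2^1 ≡ 2 (mod 61)
2^2 = (2^1)^2 ≡ 2^2 = 4 ≡ 4 (mod 61)
2^4 = (2^2)^2 ≡ 4^2 = 16 ≡ 16 (mod 61)
2^8 = (2^4)^2 ≡ 16^2 = 256 ≡ 12 (mod 61)
2^11 = 2^8 · 2^2 · 2^1 ≡ 12 · 4 · 2 ≡ 35 (mod 61).
So B = 35. Alice then computes K = B^a mod n = 35^8 mod 61.
35^1 ≡ 35 (mod 61)
35^2 = (35^1)^2 ≡ 35^2 = 1225 ≡ 5 (mod 61)
35^4 = (35^2)^2 ≡ 5^2 = 25 ≡ 25 (mod 61)
35^8 = (35^4)^2 ≡ 25^2 = 625 ≡ 15 (mod 61)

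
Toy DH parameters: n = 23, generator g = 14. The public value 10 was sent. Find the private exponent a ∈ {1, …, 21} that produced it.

19

Try successive powers of 14 modulo 23:
14^1 ≡ 14
14^2 ≡ 12
14^3 ≡ 7
14^4 ≡ 6
14^5 ≡ 15
14^6 ≡ 3
14^7 ≡ 19
14^8 ≡ 13
14^9 ≡ 21
14^10 ≡ 18
14^11 ≡ 22
14^12 ≡ 9
14^13 ≡ 11
14^14 ≡ 16
14^15 ≡ 17
14^16 ≡ 8
14^17 ≡ 20
14^18 ≡ 4
14^19 ≡ 10
Found: a = 19.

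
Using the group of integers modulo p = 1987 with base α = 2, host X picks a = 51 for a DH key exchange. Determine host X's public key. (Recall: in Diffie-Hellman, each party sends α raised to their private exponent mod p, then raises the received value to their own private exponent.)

751

Public value = 2^{51} \pmod{1987}.
2^1 ≡ 2 (mod 1987)
2^2 = (2^1)^2 ≡ 2^2 = 4 ≡ 4 (mod 1987)
2^4 = (2^2)^2 ≡ 4^2 = 16 ≡ 16 (mod 1987)
2^8 = (2^4)^2 ≡ 16^2 = 256 ≡ 256 (mod 1987)
2^16 = (2^8)^2 ≡ 256^2 = 65536 ≡ 1952 (mod 1987)
2^32 = (2^16)^2 ≡ 1952^2 = 3810304 ≡ 1225 (mod 1987)
2^51 = 2^32 · 2^16 · 2^2 · 2^1 ≡ 1225 · 1952 · 4 · 2 ≡ 751 (mod 1987).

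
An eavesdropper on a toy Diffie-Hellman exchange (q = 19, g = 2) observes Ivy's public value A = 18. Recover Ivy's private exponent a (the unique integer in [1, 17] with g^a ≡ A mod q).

Try successive powers of 2 modulo 19:
2^1 ≡ 2
2^2 ≡ 4
2^3 ≡ 8
2^4 ≡ 16
2^5 ≡ 13
2^6 ≡ 7
2^7 ≡ 14
2^8 ≡ 9
2^9 ≡ 18
Found: a = 9.

9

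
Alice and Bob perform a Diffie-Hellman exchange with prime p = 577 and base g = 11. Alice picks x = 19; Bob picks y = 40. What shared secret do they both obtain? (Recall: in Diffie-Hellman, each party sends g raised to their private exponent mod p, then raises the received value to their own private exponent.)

Alice sends A = g^x mod p = 11^19 mod 577.
11^1 ≡ 11 (mod 577)
11^2 = (11^1)^2 ≡ 11^2 = 121 ≡ 121 (mod 577)
11^4 = (11^2)^2 ≡ 121^2 = 14641 ≡ 216 (mod 577)
11^8 = (11^4)^2 ≡ 216^2 = 46656 ≡ 496 (mod 577)
11^16 = (11^8)^2 ≡ 496^2 = 246016 ≡ 214 (mod 577)
11^19 = 11^16 · 11^2 · 11^1 ≡ 214 · 121 · 11 ≡ 373 (mod 577).
So A = 373. Bob then computes K = A^y mod p = 373^40 mod 577.
373^1 ≡ 373 (mod 577)
373^2 = (373^1)^2 ≡ 373^2 = 139129 ≡ 72 (mod 577)
373^4 = (373^2)^2 ≡ 72^2 = 5184 ≡ 568 (mod 577)
373^8 = (373^4)^2 ≡ 568^2 = 322624 ≡ 81 (mod 577)
373^16 = (373^8)^2 ≡ 81^2 = 6561 ≡ 214 (mod 577)
373^32 = (373^16)^2 ≡ 214^2 = 45796 ≡ 213 (mod 577)
373^40 = 373^32 · 373^8 ≡ 213 · 81 ≡ 520 (mod 577).

520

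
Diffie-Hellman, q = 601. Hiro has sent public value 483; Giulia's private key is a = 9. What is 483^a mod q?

Shared key K = 483^9 mod 601.
483^1 ≡ 483 (mod 601)
483^2 = (483^1)^2 ≡ 483^2 = 233289 ≡ 101 (mod 601)
483^4 = (483^2)^2 ≡ 101^2 = 10201 ≡ 585 (mod 601)
483^8 = (483^4)^2 ≡ 585^2 = 342225 ≡ 256 (mod 601)
483^9 = 483^8 · 483^1 ≡ 256 · 483 ≡ 443 (mod 601).

443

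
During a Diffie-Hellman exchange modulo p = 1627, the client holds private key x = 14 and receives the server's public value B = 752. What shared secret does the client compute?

Shared key K = 752^14 mod 1627.
752^1 ≡ 752 (mod 1627)
752^2 = (752^1)^2 ≡ 752^2 = 565504 ≡ 935 (mod 1627)
752^4 = (752^2)^2 ≡ 935^2 = 874225 ≡ 526 (mod 1627)
752^8 = (752^4)^2 ≡ 526^2 = 276676 ≡ 86 (mod 1627)
752^14 = 752^8 · 752^4 · 752^2 ≡ 86 · 526 · 935 ≡ 168 (mod 1627).

168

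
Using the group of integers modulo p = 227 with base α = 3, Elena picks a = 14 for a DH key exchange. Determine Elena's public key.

79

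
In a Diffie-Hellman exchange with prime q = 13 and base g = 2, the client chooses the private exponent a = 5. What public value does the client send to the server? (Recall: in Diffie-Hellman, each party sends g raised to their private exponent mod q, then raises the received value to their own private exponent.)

6

Public value = 2^5 (mod 13).
2^1 ≡ 2 (mod 13)
2^2 = (2^1)^2 ≡ 2^2 = 4 ≡ 4 (mod 13)
2^4 = (2^2)^2 ≡ 4^2 = 16 ≡ 3 (mod 13)
2^5 = 2^4 · 2^1 ≡ 3 · 2 ≡ 6 (mod 13).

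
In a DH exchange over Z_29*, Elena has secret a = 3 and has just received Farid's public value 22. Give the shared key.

Shared key K = 22^3 mod 29.
22^1 ≡ 22 (mod 29)
22^2 = (22^1)^2 ≡ 22^2 = 484 ≡ 20 (mod 29)
22^3 = 22^2 · 22^1 ≡ 20 · 22 ≡ 5 (mod 29).

5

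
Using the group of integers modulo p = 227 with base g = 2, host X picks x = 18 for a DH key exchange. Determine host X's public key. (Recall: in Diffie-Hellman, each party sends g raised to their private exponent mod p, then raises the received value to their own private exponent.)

186

Public value = 2^18 mod 227.
2^1 ≡ 2 (mod 227)
2^2 = (2^1)^2 ≡ 2^2 = 4 ≡ 4 (mod 227)
2^4 = (2^2)^2 ≡ 4^2 = 16 ≡ 16 (mod 227)
2^8 = (2^4)^2 ≡ 16^2 = 256 ≡ 29 (mod 227)
2^16 = (2^8)^2 ≡ 29^2 = 841 ≡ 160 (mod 227)
2^18 = 2^16 · 2^2 ≡ 160 · 4 ≡ 186 (mod 227).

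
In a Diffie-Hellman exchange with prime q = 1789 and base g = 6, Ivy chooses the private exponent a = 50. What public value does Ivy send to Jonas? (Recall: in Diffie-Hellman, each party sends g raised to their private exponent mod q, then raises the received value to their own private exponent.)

Public value = 6^50 mod 1789.
6^1 ≡ 6 (mod 1789)
6^2 = (6^1)^2 ≡ 6^2 = 36 ≡ 36 (mod 1789)
6^4 = (6^2)^2 ≡ 36^2 = 1296 ≡ 1296 (mod 1789)
6^8 = (6^4)^2 ≡ 1296^2 = 1679616 ≡ 1534 (mod 1789)
6^16 = (6^8)^2 ≡ 1534^2 = 2353156 ≡ 621 (mod 1789)
6^32 = (6^16)^2 ≡ 621^2 = 385641 ≡ 1006 (mod 1789)
6^50 = 6^32 · 6^16 · 6^2 ≡ 1006 · 621 · 36 ≡ 617 (mod 1789).

617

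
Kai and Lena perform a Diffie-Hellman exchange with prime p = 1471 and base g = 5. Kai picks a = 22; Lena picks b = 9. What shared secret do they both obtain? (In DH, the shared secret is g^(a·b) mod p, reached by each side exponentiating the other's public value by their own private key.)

Lena sends B = g^b mod p = 5^9 mod 1471.
5^1 ≡ 5 (mod 1471)
5^2 = (5^1)^2 ≡ 5^2 = 25 ≡ 25 (mod 1471)
5^4 = (5^2)^2 ≡ 25^2 = 625 ≡ 625 (mod 1471)
5^8 = (5^4)^2 ≡ 625^2 = 390625 ≡ 810 (mod 1471)
5^9 = 5^8 · 5^1 ≡ 810 · 5 ≡ 1108 (mod 1471).
So B = 1108. Kai then computes K = B^a mod p = 1108^22 mod 1471.
1108^1 ≡ 1108 (mod 1471)
1108^2 = (1108^1)^2 ≡ 1108^2 = 1227664 ≡ 850 (mod 1471)
1108^4 = (1108^2)^2 ≡ 850^2 = 722500 ≡ 239 (mod 1471)
1108^8 = (1108^4)^2 ≡ 239^2 = 57121 ≡ 1223 (mod 1471)
1108^16 = (1108^8)^2 ≡ 1223^2 = 1495729 ≡ 1193 (mod 1471)
1108^22 = 1108^16 · 1108^4 · 1108^2 ≡ 1193 · 239 · 850 ≡ 403 (mod 1471).

403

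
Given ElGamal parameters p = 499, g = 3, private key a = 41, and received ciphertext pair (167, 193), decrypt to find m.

7

Shared mask s = c₁^a mod p = 167^41 mod 499.
167^1 ≡ 167 (mod 499)
167^2 = (167^1)^2 ≡ 167^2 = 27889 ≡ 444 (mod 499)
167^4 = (167^2)^2 ≡ 444^2 = 197136 ≡ 31 (mod 499)
167^8 = (167^4)^2 ≡ 31^2 = 961 ≡ 462 (mod 499)
167^16 = (167^8)^2 ≡ 462^2 = 213444 ≡ 371 (mod 499)
167^32 = (167^16)^2 ≡ 371^2 = 137641 ≡ 416 (mod 499)
167^41 = 167^32 · 167^8 · 167^1 ≡ 416 · 462 · 167 ≡ 384 (mod 499).
So s = 384; s⁻¹ ≡ 256 (mod 499).
m = c₂ · s⁻¹ mod 499 = 193 · 256 mod 499 = 7.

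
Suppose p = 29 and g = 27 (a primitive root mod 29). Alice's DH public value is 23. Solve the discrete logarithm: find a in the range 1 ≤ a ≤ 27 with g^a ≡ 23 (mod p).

20

Try successive powers of 27 modulo 29:
27^1 ≡ 27
27^2 ≡ 4
27^3 ≡ 21
27^4 ≡ 16
27^5 ≡ 26
27^6 ≡ 6
27^7 ≡ 17
27^8 ≡ 24
27^9 ≡ 10
27^10 ≡ 9
27^11 ≡ 11
27^12 ≡ 7
27^13 ≡ 15
27^14 ≡ 28
27^15 ≡ 2
27^16 ≡ 25
27^17 ≡ 8
27^18 ≡ 13
27^19 ≡ 3
27^20 ≡ 23
Found: a = 20.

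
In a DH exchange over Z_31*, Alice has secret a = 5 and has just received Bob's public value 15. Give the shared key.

30

Shared key K = 15^5 mod 31.
15^1 ≡ 15 (mod 31)
15^2 = (15^1)^2 ≡ 15^2 = 225 ≡ 8 (mod 31)
15^4 = (15^2)^2 ≡ 8^2 = 64 ≡ 2 (mod 31)
15^5 = 15^4 · 15^1 ≡ 2 · 15 ≡ 30 (mod 31).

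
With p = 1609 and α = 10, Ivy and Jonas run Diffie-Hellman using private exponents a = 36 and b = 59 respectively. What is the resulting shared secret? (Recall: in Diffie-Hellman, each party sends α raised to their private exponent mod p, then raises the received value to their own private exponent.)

512

Jonas sends B = α^b mod p = 10^59 mod 1609.
10^1 ≡ 10 (mod 1609)
10^2 = (10^1)^2 ≡ 10^2 = 100 ≡ 100 (mod 1609)
10^4 = (10^2)^2 ≡ 100^2 = 10000 ≡ 346 (mod 1609)
10^8 = (10^4)^2 ≡ 346^2 = 119716 ≡ 650 (mod 1609)
10^16 = (10^8)^2 ≡ 650^2 = 422500 ≡ 942 (mod 1609)
10^32 = (10^16)^2 ≡ 942^2 = 887364 ≡ 805 (mod 1609)
10^59 = 10^32 · 10^16 · 10^8 · 10^2 · 10^1 ≡ 805 · 942 · 650 · 100 · 10 ≡ 743 (mod 1609).
So B = 743. Ivy then computes K = B^a mod p = 743^36 mod 1609.
743^1 ≡ 743 (mod 1609)
743^2 = (743^1)^2 ≡ 743^2 = 552049 ≡ 162 (mod 1609)
743^4 = (743^2)^2 ≡ 162^2 = 26244 ≡ 500 (mod 1609)
743^8 = (743^4)^2 ≡ 500^2 = 250000 ≡ 605 (mod 1609)
743^16 = (743^8)^2 ≡ 605^2 = 366025 ≡ 782 (mod 1609)
743^32 = (743^16)^2 ≡ 782^2 = 611524 ≡ 104 (mod 1609)
743^36 = 743^32 · 743^4 ≡ 104 · 500 ≡ 512 (mod 1609).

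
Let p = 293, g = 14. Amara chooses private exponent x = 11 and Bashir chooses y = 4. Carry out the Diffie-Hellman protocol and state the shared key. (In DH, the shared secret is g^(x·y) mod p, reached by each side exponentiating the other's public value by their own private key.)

Amara sends A = g^x mod p = 14^11 mod 293.
14^1 ≡ 14 (mod 293)
14^2 = (14^1)^2 ≡ 14^2 = 196 ≡ 196 (mod 293)
14^4 = (14^2)^2 ≡ 196^2 = 38416 ≡ 33 (mod 293)
14^8 = (14^4)^2 ≡ 33^2 = 1089 ≡ 210 (mod 293)
14^11 = 14^8 · 14^2 · 14^1 ≡ 210 · 196 · 14 ≡ 202 (mod 293).
So A = 202. Bashir then computes K = A^y mod p = 202^4 mod 293.
202^1 ≡ 202 (mod 293)
202^2 = (202^1)^2 ≡ 202^2 = 40804 ≡ 77 (mod 293)
202^4 = (202^2)^2 ≡ 77^2 = 5929 ≡ 69 (mod 293)

69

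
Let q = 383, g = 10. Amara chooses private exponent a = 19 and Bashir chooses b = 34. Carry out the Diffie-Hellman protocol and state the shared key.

Amara sends A = g^a mod q = 10^19 mod 383.
10^1 ≡ 10 (mod 383)
10^2 = (10^1)^2 ≡ 10^2 = 100 ≡ 100 (mod 383)
10^4 = (10^2)^2 ≡ 100^2 = 10000 ≡ 42 (mod 383)
10^8 = (10^4)^2 ≡ 42^2 = 1764 ≡ 232 (mod 383)
10^16 = (10^8)^2 ≡ 232^2 = 53824 ≡ 204 (mod 383)
10^19 = 10^16 · 10^2 · 10^1 ≡ 204 · 100 · 10 ≡ 244 (mod 383).
So A = 244. Bashir then computes K = A^b mod q = 244^34 mod 383.
244^1 ≡ 244 (mod 383)
244^2 = (244^1)^2 ≡ 244^2 = 59536 ≡ 171 (mod 383)
244^4 = (244^2)^2 ≡ 171^2 = 29241 ≡ 133 (mod 383)
244^8 = (244^4)^2 ≡ 133^2 = 17689 ≡ 71 (mod 383)
244^16 = (244^8)^2 ≡ 71^2 = 5041 ≡ 62 (mod 383)
244^32 = (244^16)^2 ≡ 62^2 = 3844 ≡ 14 (mod 383)
244^34 = 244^32 · 244^2 ≡ 14 · 171 ≡ 96 (mod 383).

96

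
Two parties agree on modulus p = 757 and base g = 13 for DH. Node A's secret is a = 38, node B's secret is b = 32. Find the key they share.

745

Node B sends B = g^b mod p = 13^32 mod 757.
13^1 ≡ 13 (mod 757)
13^2 = (13^1)^2 ≡ 13^2 = 169 ≡ 169 (mod 757)
13^4 = (13^2)^2 ≡ 169^2 = 28561 ≡ 552 (mod 757)
13^8 = (13^4)^2 ≡ 552^2 = 304704 ≡ 390 (mod 757)
13^16 = (13^8)^2 ≡ 390^2 = 152100 ≡ 700 (mod 757)
13^32 = (13^16)^2 ≡ 700^2 = 490000 ≡ 221 (mod 757)
So B = 221. Node A then computes K = B^a mod p = 221^38 mod 757.
221^1 ≡ 221 (mod 757)
221^2 = (221^1)^2 ≡ 221^2 = 48841 ≡ 393 (mod 757)
221^4 = (221^2)^2 ≡ 393^2 = 154449 ≡ 21 (mod 757)
221^8 = (221^4)^2 ≡ 21^2 = 441 ≡ 441 (mod 757)
221^16 = (221^8)^2 ≡ 441^2 = 194481 ≡ 689 (mod 757)
221^32 = (221^16)^2 ≡ 689^2 = 474721 ≡ 82 (mod 757)
221^38 = 221^32 · 221^4 · 221^2 ≡ 82 · 21 · 393 ≡ 745 (mod 757).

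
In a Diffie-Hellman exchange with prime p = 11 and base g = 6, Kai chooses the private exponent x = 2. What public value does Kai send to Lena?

3

Public value = 6^2 (mod 11).
6^1 ≡ 6 (mod 11)
6^2 = (6^1)^2 ≡ 6^2 = 36 ≡ 3 (mod 11)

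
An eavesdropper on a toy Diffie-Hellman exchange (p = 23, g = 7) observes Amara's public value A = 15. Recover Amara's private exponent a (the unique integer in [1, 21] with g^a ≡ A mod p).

9

Try successive powers of 7 modulo 23:
7^1 ≡ 7
7^2 ≡ 3
7^3 ≡ 21
7^4 ≡ 9
7^5 ≡ 17
7^6 ≡ 4
7^7 ≡ 5
7^8 ≡ 12
7^9 ≡ 15
Found: a = 9.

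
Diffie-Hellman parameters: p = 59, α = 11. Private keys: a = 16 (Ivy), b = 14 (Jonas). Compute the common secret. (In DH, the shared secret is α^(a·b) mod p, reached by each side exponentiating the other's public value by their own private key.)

51

Jonas sends B = α^b mod p = 11^14 mod 59.
11^1 ≡ 11 (mod 59)
11^2 = (11^1)^2 ≡ 11^2 = 121 ≡ 3 (mod 59)
11^4 = (11^2)^2 ≡ 3^2 = 9 ≡ 9 (mod 59)
11^8 = (11^4)^2 ≡ 9^2 = 81 ≡ 22 (mod 59)
11^14 = 11^8 · 11^4 · 11^2 ≡ 22 · 9 · 3 ≡ 4 (mod 59).
So B = 4. Ivy then computes K = B^a mod p = 4^16 mod 59.
4^1 ≡ 4 (mod 59)
4^2 = (4^1)^2 ≡ 4^2 = 16 ≡ 16 (mod 59)
4^4 = (4^2)^2 ≡ 16^2 = 256 ≡ 20 (mod 59)
4^8 = (4^4)^2 ≡ 20^2 = 400 ≡ 46 (mod 59)
4^16 = (4^8)^2 ≡ 46^2 = 2116 ≡ 51 (mod 59)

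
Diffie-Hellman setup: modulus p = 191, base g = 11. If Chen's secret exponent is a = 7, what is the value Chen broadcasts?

14

Public value = 11^7 (mod 191).
11^1 ≡ 11 (mod 191)
11^2 = (11^1)^2 ≡ 11^2 = 121 ≡ 121 (mod 191)
11^4 = (11^2)^2 ≡ 121^2 = 14641 ≡ 125 (mod 191)
11^7 = 11^4 · 11^2 · 11^1 ≡ 125 · 121 · 11 ≡ 14 (mod 191).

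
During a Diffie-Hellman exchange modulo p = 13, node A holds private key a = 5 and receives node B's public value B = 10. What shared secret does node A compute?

Shared key K = 10^5 mod 13.
10^1 ≡ 10 (mod 13)
10^2 = (10^1)^2 ≡ 10^2 = 100 ≡ 9 (mod 13)
10^4 = (10^2)^2 ≡ 9^2 = 81 ≡ 3 (mod 13)
10^5 = 10^4 · 10^1 ≡ 3 · 10 ≡ 4 (mod 13).

4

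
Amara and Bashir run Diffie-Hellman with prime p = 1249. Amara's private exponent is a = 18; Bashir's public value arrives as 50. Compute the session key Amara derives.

Shared key K = 50^18 mod 1249.
50^1 ≡ 50 (mod 1249)
50^2 = (50^1)^2 ≡ 50^2 = 2500 ≡ 2 (mod 1249)
50^4 = (50^2)^2 ≡ 2^2 = 4 ≡ 4 (mod 1249)
50^8 = (50^4)^2 ≡ 4^2 = 16 ≡ 16 (mod 1249)
50^16 = (50^8)^2 ≡ 16^2 = 256 ≡ 256 (mod 1249)
50^18 = 50^16 · 50^2 ≡ 256 · 2 ≡ 512 (mod 1249).

512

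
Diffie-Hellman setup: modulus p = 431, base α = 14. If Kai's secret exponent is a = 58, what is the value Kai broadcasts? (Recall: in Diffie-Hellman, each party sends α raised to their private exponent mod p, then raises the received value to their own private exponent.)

Public value = 14^58 mod 431.
14^1 ≡ 14 (mod 431)
14^2 = (14^1)^2 ≡ 14^2 = 196 ≡ 196 (mod 431)
14^4 = (14^2)^2 ≡ 196^2 = 38416 ≡ 57 (mod 431)
14^8 = (14^4)^2 ≡ 57^2 = 3249 ≡ 232 (mod 431)
14^16 = (14^8)^2 ≡ 232^2 = 53824 ≡ 380 (mod 431)
14^32 = (14^16)^2 ≡ 380^2 = 144400 ≡ 15 (mod 431)
14^58 = 14^32 · 14^16 · 14^8 · 14^2 ≡ 15 · 380 · 232 · 196 ≡ 361 (mod 431).

361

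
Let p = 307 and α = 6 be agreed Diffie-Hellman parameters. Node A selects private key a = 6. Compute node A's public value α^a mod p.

299

Public value = 6^6 mod 307.
6^1 ≡ 6 (mod 307)
6^2 = (6^1)^2 ≡ 6^2 = 36 ≡ 36 (mod 307)
6^4 = (6^2)^2 ≡ 36^2 = 1296 ≡ 68 (mod 307)
6^6 = 6^4 · 6^2 ≡ 68 · 36 ≡ 299 (mod 307).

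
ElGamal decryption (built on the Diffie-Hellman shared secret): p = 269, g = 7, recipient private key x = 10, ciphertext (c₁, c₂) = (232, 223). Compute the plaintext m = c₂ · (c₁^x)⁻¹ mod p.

7

Shared mask s = c₁^x mod p = 232^10 mod 269.
232^1 ≡ 232 (mod 269)
232^2 = (232^1)^2 ≡ 232^2 = 53824 ≡ 24 (mod 269)
232^4 = (232^2)^2 ≡ 24^2 = 576 ≡ 38 (mod 269)
232^8 = (232^4)^2 ≡ 38^2 = 1444 ≡ 99 (mod 269)
232^10 = 232^8 · 232^2 ≡ 99 · 24 ≡ 224 (mod 269).
So s = 224; s⁻¹ ≡ 263 (mod 269).
m = c₂ · s⁻¹ mod 269 = 223 · 263 mod 269 = 7.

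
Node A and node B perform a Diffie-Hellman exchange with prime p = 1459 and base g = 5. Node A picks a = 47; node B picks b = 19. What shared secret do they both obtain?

Node B sends B = g^b mod p = 5^19 mod 1459.
5^1 ≡ 5 (mod 1459)
5^2 = (5^1)^2 ≡ 5^2 = 25 ≡ 25 (mod 1459)
5^4 = (5^2)^2 ≡ 25^2 = 625 ≡ 625 (mod 1459)
5^8 = (5^4)^2 ≡ 625^2 = 390625 ≡ 1072 (mod 1459)
5^16 = (5^8)^2 ≡ 1072^2 = 1149184 ≡ 951 (mod 1459)
5^19 = 5^16 · 5^2 · 5^1 ≡ 951 · 25 · 5 ≡ 696 (mod 1459).
So B = 696. Node A then computes K = B^a mod p = 696^47 mod 1459.
696^1 ≡ 696 (mod 1459)
696^2 = (696^1)^2 ≡ 696^2 = 484416 ≡ 28 (mod 1459)
696^4 = (696^2)^2 ≡ 28^2 = 784 ≡ 784 (mod 1459)
696^8 = (696^4)^2 ≡ 784^2 = 614656 ≡ 417 (mod 1459)
696^16 = (696^8)^2 ≡ 417^2 = 173889 ≡ 268 (mod 1459)
696^32 = (696^16)^2 ≡ 268^2 = 71824 ≡ 333 (mod 1459)
696^47 = 696^32 · 696^8 · 696^4 · 696^2 · 696^1 ≡ 333 · 417 · 784 · 28 · 696 ≡ 254 (mod 1459).

254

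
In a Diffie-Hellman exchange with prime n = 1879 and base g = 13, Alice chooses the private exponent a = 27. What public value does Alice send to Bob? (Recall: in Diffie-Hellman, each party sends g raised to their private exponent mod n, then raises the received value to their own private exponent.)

Public value = 13^27 mod 1879.
13^1 ≡ 13 (mod 1879)
13^2 = (13^1)^2 ≡ 13^2 = 169 ≡ 169 (mod 1879)
13^4 = (13^2)^2 ≡ 169^2 = 28561 ≡ 376 (mod 1879)
13^8 = (13^4)^2 ≡ 376^2 = 141376 ≡ 451 (mod 1879)
13^16 = (13^8)^2 ≡ 451^2 = 203401 ≡ 469 (mod 1879)
13^27 = 13^16 · 13^8 · 13^2 · 13^1 ≡ 469 · 451 · 169 · 13 ≡ 479 (mod 1879).

479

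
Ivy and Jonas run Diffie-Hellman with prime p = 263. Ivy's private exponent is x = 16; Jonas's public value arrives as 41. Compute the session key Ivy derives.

172

Shared key K = 41^16 mod 263.
41^1 ≡ 41 (mod 263)
41^2 = (41^1)^2 ≡ 41^2 = 1681 ≡ 103 (mod 263)
41^4 = (41^2)^2 ≡ 103^2 = 10609 ≡ 89 (mod 263)
41^8 = (41^4)^2 ≡ 89^2 = 7921 ≡ 31 (mod 263)
41^16 = (41^8)^2 ≡ 31^2 = 961 ≡ 172 (mod 263)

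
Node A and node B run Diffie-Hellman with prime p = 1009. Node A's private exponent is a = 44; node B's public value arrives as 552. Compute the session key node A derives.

Shared key K = 552^44 mod 1009.
552^1 ≡ 552 (mod 1009)
552^2 = (552^1)^2 ≡ 552^2 = 304704 ≡ 995 (mod 1009)
552^4 = (552^2)^2 ≡ 995^2 = 990025 ≡ 196 (mod 1009)
552^8 = (552^4)^2 ≡ 196^2 = 38416 ≡ 74 (mod 1009)
552^16 = (552^8)^2 ≡ 74^2 = 5476 ≡ 431 (mod 1009)
552^32 = (552^16)^2 ≡ 431^2 = 185761 ≡ 105 (mod 1009)
552^44 = 552^32 · 552^8 · 552^4 ≡ 105 · 74 · 196 ≡ 339 (mod 1009).

339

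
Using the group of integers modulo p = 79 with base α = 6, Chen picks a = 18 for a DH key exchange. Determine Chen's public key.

8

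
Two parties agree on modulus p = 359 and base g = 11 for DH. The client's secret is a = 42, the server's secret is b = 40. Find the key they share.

The server sends B = g^b mod p = 11^40 mod 359.
11^1 ≡ 11 (mod 359)
11^2 = (11^1)^2 ≡ 11^2 = 121 ≡ 121 (mod 359)
11^4 = (11^2)^2 ≡ 121^2 = 14641 ≡ 281 (mod 359)
11^8 = (11^4)^2 ≡ 281^2 = 78961 ≡ 340 (mod 359)
11^16 = (11^8)^2 ≡ 340^2 = 115600 ≡ 2 (mod 359)
11^32 = (11^16)^2 ≡ 2^2 = 4 ≡ 4 (mod 359)
11^40 = 11^32 · 11^8 ≡ 4 · 340 ≡ 283 (mod 359).
So B = 283. The client then computes K = B^a mod p = 283^42 mod 359.
283^1 ≡ 283 (mod 359)
283^2 = (283^1)^2 ≡ 283^2 = 80089 ≡ 32 (mod 359)
283^4 = (283^2)^2 ≡ 32^2 = 1024 ≡ 306 (mod 359)
283^8 = (283^4)^2 ≡ 306^2 = 93636 ≡ 296 (mod 359)
283^16 = (283^8)^2 ≡ 296^2 = 87616 ≡ 20 (mod 359)
283^32 = (283^16)^2 ≡ 20^2 = 400 ≡ 41 (mod 359)
283^42 = 283^32 · 283^8 · 283^2 ≡ 41 · 296 · 32 ≡ 273 (mod 359).

273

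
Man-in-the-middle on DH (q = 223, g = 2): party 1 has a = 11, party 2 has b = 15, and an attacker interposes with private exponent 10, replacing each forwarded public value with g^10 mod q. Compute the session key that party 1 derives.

Party 1 receives an attacker's public value M = 2^10 mod 223 instead of the honest one.
2^1 ≡ 2 (mod 223)
2^2 = (2^1)^2 ≡ 2^2 = 4 ≡ 4 (mod 223)
2^4 = (2^2)^2 ≡ 4^2 = 16 ≡ 16 (mod 223)
2^8 = (2^4)^2 ≡ 16^2 = 256 ≡ 33 (mod 223)
2^10 = 2^8 · 2^2 ≡ 33 · 4 ≡ 132 (mod 223).
So M = 132. Party 1 computes K = M^11 mod 223.
132^1 ≡ 132 (mod 223)
132^2 = (132^1)^2 ≡ 132^2 = 17424 ≡ 30 (mod 223)
132^4 = (132^2)^2 ≡ 30^2 = 900 ≡ 8 (mod 223)
132^8 = (132^4)^2 ≡ 8^2 = 64 ≡ 64 (mod 223)
132^11 = 132^8 · 132^2 · 132^1 ≡ 64 · 30 · 132 ≡ 112 (mod 223).

112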